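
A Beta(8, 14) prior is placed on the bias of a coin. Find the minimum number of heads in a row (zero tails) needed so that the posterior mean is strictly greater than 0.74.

k = 32

After k heads and 0 tails the posterior is Beta(8+k, 14), with mean (8+k)/(8+14+k).
Set (8+k)/(22+k) > 0.74 and solve: k > (0.74·22 − 8)/(1 − 0.74) = 31.846.
The smallest integer exceeding 31.846 is 32, and checking k=32: (40)/(54) = 0.7407 > 0.74.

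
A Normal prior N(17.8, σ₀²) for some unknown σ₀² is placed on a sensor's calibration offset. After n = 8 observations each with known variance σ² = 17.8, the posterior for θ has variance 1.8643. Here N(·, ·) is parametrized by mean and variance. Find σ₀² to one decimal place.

Posterior precision equals prior precision plus data precision: 1/σ_n² = 1/σ₀² + n/σ².
So 1/σ₀² = 1/1.8643 − 8/17.8 = 0.536394 − 0.449438 = 0.086956.
Hence σ₀² = 1/0.086956 ≈ 11.5.

σ₀² = 11.5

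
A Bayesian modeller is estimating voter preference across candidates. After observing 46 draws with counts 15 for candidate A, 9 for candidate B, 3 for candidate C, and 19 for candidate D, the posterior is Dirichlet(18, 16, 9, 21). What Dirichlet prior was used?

Dirichlet(3, 7, 6, 2)

For a Dirichlet(α) prior with multinomial counts c, the posterior is Dirichlet(α + c) componentwise.
Subtract each count from the matching posterior parameter: 18−15=3, 16−9=7, 9−3=6, 21−19=2.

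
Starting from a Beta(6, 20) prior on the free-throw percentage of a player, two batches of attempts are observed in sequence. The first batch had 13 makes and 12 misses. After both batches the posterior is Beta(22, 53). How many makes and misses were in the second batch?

Sequential conjugate updates are equivalent to a single update on the pooled data, so total successes = posterior α − prior α and total failures = posterior β − prior β.
Total across both batches: 22−6=16 makes, 53−20=33 misses.
Subtract the first batch: 16−13=3 makes and 33−12=21 misses.

3 makes and 21 misses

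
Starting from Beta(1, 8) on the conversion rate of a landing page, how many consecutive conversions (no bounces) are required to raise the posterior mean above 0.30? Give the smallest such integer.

k = 3

After k conversions and 0 bounces the posterior is Beta(1+k, 8), with mean (1+k)/(1+8+k).
Set (1+k)/(9+k) > 0.30 and solve: k > (0.30·9 − 1)/(1 − 0.30) = 2.429.
The smallest integer exceeding 2.429 is 3.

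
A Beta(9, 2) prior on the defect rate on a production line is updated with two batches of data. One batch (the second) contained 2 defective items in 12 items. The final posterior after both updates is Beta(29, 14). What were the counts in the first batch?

Because Beta–binomial updating is additive in the counts, the combined data contributed (α_post−α_prior, β_post−β_prior) successes and failures.
Total across both batches: 29−9=20 defective items, 14−2=12 good items.
Subtract the second batch: 20−2=18 defective items and 12−10=2 good items.

18 defective items and 2 good items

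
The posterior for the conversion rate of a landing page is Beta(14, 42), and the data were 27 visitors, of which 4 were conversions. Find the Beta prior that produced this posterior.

Beta is conjugate to the binomial likelihood: posterior = Beta(a+s, b+f).
So a = 14 − 4 = 10 and b = 42 − 23 = 19.

Beta(10, 19)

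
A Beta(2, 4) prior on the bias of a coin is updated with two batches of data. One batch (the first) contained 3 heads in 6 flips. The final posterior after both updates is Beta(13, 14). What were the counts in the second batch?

8 heads and 7 tails

Because Beta–binomial updating is additive in the counts, the combined data contributed (α_post−α_prior, β_post−β_prior) successes and failures.
Total across both batches: 13−2=11 heads, 14−4=10 tails.
Subtract the first batch: 11−3=8 heads and 10−3=7 tails.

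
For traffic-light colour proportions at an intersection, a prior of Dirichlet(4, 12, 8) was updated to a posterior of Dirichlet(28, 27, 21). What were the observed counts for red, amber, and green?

counts (24, 15, 13)

For a Dirichlet(α) prior with multinomial counts c, the posterior is Dirichlet(α + c) componentwise.
Counts are posterior − prior componentwise: 28−4=24, 27−12=15, 21−8=13.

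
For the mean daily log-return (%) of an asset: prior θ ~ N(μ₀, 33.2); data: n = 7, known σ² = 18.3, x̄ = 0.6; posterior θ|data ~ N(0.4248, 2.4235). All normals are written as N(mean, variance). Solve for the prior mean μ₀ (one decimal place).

The posterior mean is a precision-weighted average: μ_n = (τ₀μ₀ + τ_data·x̄)/(τ₀+τ_data), with τ₀=1/σ₀² and τ_data=n/σ².
Here τ₀ = 1/33.2 = 0.030120 and τ_data = 7/18.3 = 0.382514, so τ_n = 0.412634.
Rearranging for μ₀: μ₀ = (μ_n·τ_n − τ_data·x̄)/τ₀ = (0.4248·0.412634 − 0.382514·0.6) / 0.030120 = -0.054221/0.030120 ≈ -1.8.

μ₀ = -1.8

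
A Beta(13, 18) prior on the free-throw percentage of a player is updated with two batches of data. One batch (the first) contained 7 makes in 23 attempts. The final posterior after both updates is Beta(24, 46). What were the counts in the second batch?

4 makes and 12 misses

Sequential conjugate updates are equivalent to a single update on the pooled data, so total successes = posterior α − prior α and total failures = posterior β − prior β.
Total across both batches: 24−13=11 makes, 46−18=28 misses.
Subtract the first batch: 11−7=4 makes and 28−16=12 misses.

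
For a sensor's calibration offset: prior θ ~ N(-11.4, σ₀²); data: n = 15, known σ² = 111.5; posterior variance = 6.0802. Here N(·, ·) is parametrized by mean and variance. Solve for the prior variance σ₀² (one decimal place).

For the Normal–Normal model with known σ², precisions add: τ_n = τ₀ + n/σ².
So 1/σ₀² = 1/6.0802 − 15/111.5 = 0.164468 − 0.134529 = 0.029939.
Hence σ₀² = 1/0.029939 ≈ 33.4.

σ₀² = 33.4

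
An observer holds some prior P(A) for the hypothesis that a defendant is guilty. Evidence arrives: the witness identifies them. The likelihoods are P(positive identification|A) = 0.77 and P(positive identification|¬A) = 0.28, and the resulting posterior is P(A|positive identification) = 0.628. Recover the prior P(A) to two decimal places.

In odds form, posterior odds = prior odds × likelihood ratio, so prior odds = posterior odds ÷ LR.
Posterior odds = 0.628/(1−0.628) = 1.6882. LR = 0.77/0.28 = 2.7500.
Prior odds = 1.6882/2.7500 = 0.6139, so P(A) = 0.6139/(1+0.6139) ≈ 0.38.

P(A) = 0.38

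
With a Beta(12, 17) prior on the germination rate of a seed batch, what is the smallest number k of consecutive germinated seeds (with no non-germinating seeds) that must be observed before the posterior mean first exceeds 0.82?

k = 66

After k germinated seeds and 0 non-germinating seeds the posterior is Beta(12+k, 17), with mean (12+k)/(12+17+k).
Set (12+k)/(29+k) > 0.82 and solve: k > (0.82·29 − 12)/(1 − 0.82) = 65.444.
The smallest integer exceeding 65.444 is 66.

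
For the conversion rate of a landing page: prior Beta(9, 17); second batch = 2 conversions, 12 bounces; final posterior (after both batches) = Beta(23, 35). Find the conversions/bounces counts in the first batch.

12 conversions and 6 bounces

Sequential conjugate updates are equivalent to a single update on the pooled data, so total successes = posterior α − prior α and total failures = posterior β − prior β.
Total across both batches: 23−9=14 conversions, 35−17=18 bounces.
Subtract the second batch: 14−2=12 conversions and 18−12=6 bounces.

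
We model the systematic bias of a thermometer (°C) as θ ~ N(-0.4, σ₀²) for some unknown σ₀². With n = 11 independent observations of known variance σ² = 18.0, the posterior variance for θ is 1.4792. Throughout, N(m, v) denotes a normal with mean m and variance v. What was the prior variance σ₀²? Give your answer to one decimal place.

σ₀² = 15.4

For the Normal–Normal model with known σ², precisions add: τ_n = τ₀ + n/σ².
So 1/σ₀² = 1/1.4792 − 11/18.0 = 0.676041 − 0.611111 = 0.064930.
Hence σ₀² = 1/0.064930 ≈ 15.4.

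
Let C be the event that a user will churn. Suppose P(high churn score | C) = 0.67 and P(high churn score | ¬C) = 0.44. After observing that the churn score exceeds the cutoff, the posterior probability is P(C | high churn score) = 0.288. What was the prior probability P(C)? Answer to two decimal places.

P(C) = 0.21

Bayes' rule in odds form gives O(C|E) = O(C)·[P(E|C)/P(E|¬C)], hence O(C) = O(C|E)/LR.
Posterior odds = 0.288/(1−0.288) = 0.4045. LR = 0.67/0.44 = 1.5227.
Prior odds = 0.4045/1.5227 = 0.2656, so P(C) = 0.2656/(1+0.2656) ≈ 0.21.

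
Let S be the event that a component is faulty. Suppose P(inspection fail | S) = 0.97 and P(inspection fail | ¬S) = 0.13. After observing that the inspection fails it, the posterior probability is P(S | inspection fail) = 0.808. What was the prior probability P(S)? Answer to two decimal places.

P(S) = 0.36

Bayes' rule in odds form gives O(S|E) = O(S)·[P(E|S)/P(E|¬S)], hence O(S) = O(S|E)/LR.
Posterior odds = 0.808/(1−0.808) = 4.2083. LR = 0.97/0.13 = 7.4615.
Prior odds = 4.2083/7.4615 = 0.5640, so P(S) = 0.5640/(1+0.5640) ≈ 0.36.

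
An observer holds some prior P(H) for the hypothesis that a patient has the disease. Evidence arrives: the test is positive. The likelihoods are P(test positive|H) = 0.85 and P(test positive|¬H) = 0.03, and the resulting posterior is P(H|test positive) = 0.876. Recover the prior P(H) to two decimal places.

In odds form, posterior odds = prior odds × likelihood ratio, so prior odds = posterior odds ÷ LR.
Posterior odds = 0.876/(1−0.876) = 7.0645. LR = 0.85/0.03 = 28.3333.
Prior odds = 7.0645/28.3333 = 0.2493, so P(H) = 0.2493/(1+0.2493) ≈ 0.20.

P(H) = 0.20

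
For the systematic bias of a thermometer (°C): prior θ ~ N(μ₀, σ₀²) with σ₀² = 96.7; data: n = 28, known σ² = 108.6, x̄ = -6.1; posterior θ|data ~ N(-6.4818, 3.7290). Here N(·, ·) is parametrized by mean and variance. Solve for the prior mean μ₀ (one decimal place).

μ₀ = -16.0

With known observation variance, the Normal–Normal posterior has precision τ_n = τ₀ + n/σ² and mean μ_n = (τ₀μ₀ + (n/σ²)x̄)/τ_n.
Here τ₀ = 1/96.7 = 0.010341 and τ_data = 28/108.6 = 0.257827, so τ_n = 0.268168.
Rearranging for μ₀: μ₀ = (μ_n·τ_n − τ_data·x̄)/τ₀ = (-6.4818·0.268168 − 0.257827·-6.1) / 0.010341 = -0.165467/0.010341 ≈ -16.0.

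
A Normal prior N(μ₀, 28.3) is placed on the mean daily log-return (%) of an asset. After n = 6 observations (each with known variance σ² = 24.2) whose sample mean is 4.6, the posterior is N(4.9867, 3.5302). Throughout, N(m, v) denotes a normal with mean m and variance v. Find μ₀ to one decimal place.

With known observation variance, the Normal–Normal posterior has precision τ_n = τ₀ + n/σ² and mean μ_n = (τ₀μ₀ + (n/σ²)x̄)/τ_n.
Here τ₀ = 1/28.3 = 0.035336 and τ_data = 6/24.2 = 0.247934, so τ_n = 0.283270.
Rearranging for μ₀: μ₀ = (μ_n·τ_n − τ_data·x̄)/τ₀ = (4.9867·0.283270 − 0.247934·4.6) / 0.035336 = 0.272086/0.035336 ≈ 7.7.

μ₀ = 7.7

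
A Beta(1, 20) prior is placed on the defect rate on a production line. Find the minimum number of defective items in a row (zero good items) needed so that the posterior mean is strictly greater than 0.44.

After k defective items and 0 good items the posterior is Beta(1+k, 20), with mean (1+k)/(1+20+k).
Set (1+k)/(21+k) > 0.44 and solve: k > (0.44·21 − 1)/(1 − 0.44) = 14.714.
The smallest integer exceeding 14.714 is 15.

k = 15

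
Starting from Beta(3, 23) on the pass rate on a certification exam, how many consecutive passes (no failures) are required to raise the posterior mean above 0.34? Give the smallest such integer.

k = 9

After k passes and 0 failures the posterior is Beta(3+k, 23), with mean (3+k)/(3+23+k).
Set (3+k)/(26+k) > 0.34 and solve: k > (0.34·26 − 3)/(1 − 0.34) = 8.848.
The smallest integer exceeding 8.848 is 9.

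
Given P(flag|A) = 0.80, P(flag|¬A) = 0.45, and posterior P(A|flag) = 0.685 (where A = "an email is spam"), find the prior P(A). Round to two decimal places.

In odds form, posterior odds = prior odds × likelihood ratio, so prior odds = posterior odds ÷ LR.
Posterior odds = 0.685/(1−0.685) = 2.1746. LR = 0.80/0.45 = 1.7778.
Prior odds = 2.1746/1.7778 = 1.2232, so P(A) = 1.2232/(1+1.2232) ≈ 0.55.

P(A) = 0.55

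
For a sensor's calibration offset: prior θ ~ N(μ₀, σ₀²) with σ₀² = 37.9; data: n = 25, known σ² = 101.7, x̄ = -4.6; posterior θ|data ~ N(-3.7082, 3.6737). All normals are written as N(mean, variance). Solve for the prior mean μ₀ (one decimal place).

The posterior mean is a precision-weighted average: μ_n = (τ₀μ₀ + τ_data·x̄)/(τ₀+τ_data), with τ₀=1/σ₀² and τ_data=n/σ².
Here τ₀ = 1/37.9 = 0.026385 and τ_data = 25/101.7 = 0.245821, so τ_n = 0.272206.
Rearranging for μ₀: μ₀ = (μ_n·τ_n − τ_data·x̄)/τ₀ = (-3.7082·0.272206 − 0.245821·-4.6) / 0.026385 = 0.121382/0.026385 ≈ 4.6.

μ₀ = 4.6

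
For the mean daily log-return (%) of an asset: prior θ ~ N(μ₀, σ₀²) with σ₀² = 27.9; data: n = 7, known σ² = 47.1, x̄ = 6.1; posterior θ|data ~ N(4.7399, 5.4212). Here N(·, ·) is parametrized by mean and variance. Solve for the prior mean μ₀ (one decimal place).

With known observation variance, the Normal–Normal posterior has precision τ_n = τ₀ + n/σ² and mean μ_n = (τ₀μ₀ + (n/σ²)x̄)/τ_n.
Here τ₀ = 1/27.9 = 0.035842 and τ_data = 7/47.1 = 0.148620, so τ_n = 0.184462.
Rearranging for μ₀: μ₀ = (μ_n·τ_n − τ_data·x̄)/τ₀ = (4.7399·0.184462 − 0.148620·6.1) / 0.035842 = -0.032251/0.035842 ≈ -0.9.

μ₀ = -0.9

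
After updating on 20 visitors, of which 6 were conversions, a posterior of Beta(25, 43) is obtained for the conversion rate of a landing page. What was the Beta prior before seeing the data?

A Beta(a, b) prior with s successes and f failures in binomial data gives a Beta(a+s, b+f) posterior.
Subtract the data counts: 25−6=19, 43−14=29.

Beta(19, 29)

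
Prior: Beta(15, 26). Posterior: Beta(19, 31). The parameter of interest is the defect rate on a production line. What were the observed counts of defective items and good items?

A Beta(α, β) prior with s successes and f failures in binomial data gives a Beta(α+s, β+f) posterior.
So s = 19 − 15 = 4 and f = 31 − 26 = 5.

4 defective items and 5 good items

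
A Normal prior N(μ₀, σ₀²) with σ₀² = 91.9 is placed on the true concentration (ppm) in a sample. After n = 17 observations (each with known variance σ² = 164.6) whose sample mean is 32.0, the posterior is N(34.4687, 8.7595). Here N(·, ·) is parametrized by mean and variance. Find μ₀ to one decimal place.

μ₀ = 57.9

The posterior mean is a precision-weighted average: μ_n = (τ₀μ₀ + τ_data·x̄)/(τ₀+τ_data), with τ₀=1/σ₀² and τ_data=n/σ².
Here τ₀ = 1/91.9 = 0.010881 and τ_data = 17/164.6 = 0.103281, so τ_n = 0.114162.
Rearranging for μ₀: μ₀ = (μ_n·τ_n − τ_data·x̄)/τ₀ = (34.4687·0.114162 − 0.103281·32.0) / 0.010881 = 0.630024/0.010881 ≈ 57.9.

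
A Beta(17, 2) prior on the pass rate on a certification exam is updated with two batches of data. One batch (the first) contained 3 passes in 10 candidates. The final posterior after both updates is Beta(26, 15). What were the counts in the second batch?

Sequential conjugate updates are equivalent to a single update on the pooled data, so total successes = posterior α − prior α and total failures = posterior β − prior β.
Total across both batches: 26−17=9 passes, 15−2=13 failures.
Subtract the first batch: 9−3=6 passes and 13−7=6 failures.

6 passes and 6 failures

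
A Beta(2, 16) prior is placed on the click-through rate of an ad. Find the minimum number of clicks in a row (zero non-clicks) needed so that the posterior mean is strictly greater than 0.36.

After k clicks and 0 non-clicks the posterior is Beta(2+k, 16), with mean (2+k)/(2+16+k).
Set (2+k)/(18+k) > 0.36 and solve: k > (0.36·18 − 2)/(1 − 0.36) = 7.000.
The smallest integer exceeding 7.000 is 8.

k = 8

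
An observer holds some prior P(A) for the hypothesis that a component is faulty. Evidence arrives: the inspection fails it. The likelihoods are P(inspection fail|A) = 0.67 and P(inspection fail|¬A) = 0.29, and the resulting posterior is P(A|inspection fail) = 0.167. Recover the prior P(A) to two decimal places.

P(A) = 0.08

Bayes' rule in odds form gives O(A|E) = O(A)·[P(E|A)/P(E|¬A)], hence O(A) = O(A|E)/LR.
Posterior odds = 0.167/(1−0.167) = 0.2005. LR = 0.67/0.29 = 2.3103.
Prior odds = 0.2005/2.3103 = 0.0868, so P(A) = 0.0868/(1+0.0868) ≈ 0.08.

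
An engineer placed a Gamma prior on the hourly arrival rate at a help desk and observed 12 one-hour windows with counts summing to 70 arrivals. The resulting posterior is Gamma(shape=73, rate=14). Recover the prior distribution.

Gamma(shape=3, rate=2)

Gamma–Poisson conjugacy: posterior shape = α + Σxᵢ, posterior rate = β + n.
So α = 73 − 70 = 3 and β = 14 − 12 = 2.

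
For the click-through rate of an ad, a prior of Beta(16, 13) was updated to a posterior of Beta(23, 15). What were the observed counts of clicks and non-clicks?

7 clicks and 2 non-clicks

Under Beta–binomial conjugacy the posterior parameters are (a+s, b+f).
So s = 23 − 16 = 7 and f = 15 − 13 = 2.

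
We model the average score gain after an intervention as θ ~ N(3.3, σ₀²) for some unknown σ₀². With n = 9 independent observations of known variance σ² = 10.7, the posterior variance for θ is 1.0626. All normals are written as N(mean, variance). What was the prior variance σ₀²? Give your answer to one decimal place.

Posterior precision equals prior precision plus data precision: 1/σ_n² = 1/σ₀² + n/σ².
So 1/σ₀² = 1/1.0626 − 9/10.7 = 0.941088 − 0.841121 = 0.099967.
Hence σ₀² = 1/0.099967 ≈ 10.0.

σ₀² = 10.0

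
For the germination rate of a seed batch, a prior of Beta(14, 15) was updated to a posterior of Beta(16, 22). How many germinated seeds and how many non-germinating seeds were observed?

2 germinated seeds and 7 non-germinating seeds

Under Beta–binomial conjugacy the posterior parameters are (α+s, β+f).
So s = 16 − 14 = 2 and f = 22 − 15 = 7.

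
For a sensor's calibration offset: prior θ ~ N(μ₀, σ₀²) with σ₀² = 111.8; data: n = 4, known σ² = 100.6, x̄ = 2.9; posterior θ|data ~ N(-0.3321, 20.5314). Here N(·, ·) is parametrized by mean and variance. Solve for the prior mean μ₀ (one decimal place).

The posterior mean is a precision-weighted average: μ_n = (τ₀μ₀ + τ_data·x̄)/(τ₀+τ_data), with τ₀=1/σ₀² and τ_data=n/σ².
Here τ₀ = 1/111.8 = 0.008945 and τ_data = 4/100.6 = 0.039761, so τ_n = 0.048706.
Rearranging for μ₀: μ₀ = (μ_n·τ_n − τ_data·x̄)/τ₀ = (-0.3321·0.048706 − 0.039761·2.9) / 0.008945 = -0.131482/0.008945 ≈ -14.7.

μ₀ = -14.7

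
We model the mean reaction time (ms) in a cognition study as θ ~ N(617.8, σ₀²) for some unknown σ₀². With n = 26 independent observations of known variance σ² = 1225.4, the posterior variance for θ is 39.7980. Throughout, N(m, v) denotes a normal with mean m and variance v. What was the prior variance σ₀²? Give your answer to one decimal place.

σ₀² = 255.8

For the Normal–Normal model with known σ², precisions add: τ_n = τ₀ + n/σ².
So 1/σ₀² = 1/39.7980 − 26/1225.4 = 0.025127 − 0.021218 = 0.003909.
Hence σ₀² = 1/0.003909 ≈ 255.8.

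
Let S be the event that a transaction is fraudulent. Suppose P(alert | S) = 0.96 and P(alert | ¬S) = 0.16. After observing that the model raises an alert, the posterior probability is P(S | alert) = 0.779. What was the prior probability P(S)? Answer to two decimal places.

In odds form, posterior odds = prior odds × likelihood ratio, so prior odds = posterior odds ÷ LR.
Posterior odds = 0.779/(1−0.779) = 3.5249. LR = 0.96/0.16 = 6.0000.
Prior odds = 3.5249/6.0000 = 0.5875, so P(S) = 0.5875/(1+0.5875) ≈ 0.37.

P(S) = 0.37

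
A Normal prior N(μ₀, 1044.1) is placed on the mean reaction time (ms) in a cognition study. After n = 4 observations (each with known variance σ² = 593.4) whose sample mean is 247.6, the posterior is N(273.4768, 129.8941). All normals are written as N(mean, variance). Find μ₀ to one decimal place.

With known observation variance, the Normal–Normal posterior has precision τ_n = τ₀ + n/σ² and mean μ_n = (τ₀μ₀ + (n/σ²)x̄)/τ_n.
Here τ₀ = 1/1044.1 = 0.000958 and τ_data = 4/593.4 = 0.006741, so τ_n = 0.007699.
Rearranging for μ₀: μ₀ = (μ_n·τ_n − τ_data·x̄)/τ₀ = (273.4768·0.007699 − 0.006741·247.6) / 0.000958 = 0.436426/0.000958 ≈ 455.6.

μ₀ = 455.6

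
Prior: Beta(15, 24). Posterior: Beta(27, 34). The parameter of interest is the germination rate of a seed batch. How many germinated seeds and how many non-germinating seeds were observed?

12 germinated seeds and 10 non-germinating seeds

A Beta(a, b) prior with s successes and f failures in binomial data gives a Beta(a+s, b+f) posterior.
So s = 27 − 15 = 12 and f = 34 − 24 = 10.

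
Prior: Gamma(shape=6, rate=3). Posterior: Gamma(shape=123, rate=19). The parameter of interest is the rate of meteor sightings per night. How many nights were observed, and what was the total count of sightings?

n = 16 nights with total 117 sightings

Gamma–Poisson conjugacy: posterior shape = α + Σxᵢ, posterior rate = β + n.
Matching: Σxᵢ = 123 − 6 = 117 and n = 19 − 3 = 16.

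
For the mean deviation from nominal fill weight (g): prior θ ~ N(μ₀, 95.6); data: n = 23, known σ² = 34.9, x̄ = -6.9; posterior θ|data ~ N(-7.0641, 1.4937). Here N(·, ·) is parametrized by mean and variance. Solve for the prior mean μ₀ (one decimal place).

μ₀ = -17.4

With known observation variance, the Normal–Normal posterior has precision τ_n = τ₀ + n/σ² and mean μ_n = (τ₀μ₀ + (n/σ²)x̄)/τ_n.
Here τ₀ = 1/95.6 = 0.010460 and τ_data = 23/34.9 = 0.659026, so τ_n = 0.669486.
Rearranging for μ₀: μ₀ = (μ_n·τ_n − τ_data·x̄)/τ₀ = (-7.0641·0.669486 − 0.659026·-6.9) / 0.010460 = -0.182037/0.010460 ≈ -17.4.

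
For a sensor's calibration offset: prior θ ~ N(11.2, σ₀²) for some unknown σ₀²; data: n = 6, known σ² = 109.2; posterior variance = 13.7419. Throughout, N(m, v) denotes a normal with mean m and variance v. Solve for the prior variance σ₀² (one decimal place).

σ₀² = 56.1

Posterior precision equals prior precision plus data precision: 1/σ_n² = 1/σ₀² + n/σ².
So 1/σ₀² = 1/13.7419 − 6/109.2 = 0.072770 − 0.054945 = 0.017825.
Hence σ₀² = 1/0.017825 ≈ 56.1.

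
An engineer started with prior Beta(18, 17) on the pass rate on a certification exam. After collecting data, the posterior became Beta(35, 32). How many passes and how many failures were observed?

Under Beta–binomial conjugacy the posterior parameters are (a+s, b+f).
So s = 35 − 18 = 17 and f = 32 − 17 = 15.

17 passes and 15 failures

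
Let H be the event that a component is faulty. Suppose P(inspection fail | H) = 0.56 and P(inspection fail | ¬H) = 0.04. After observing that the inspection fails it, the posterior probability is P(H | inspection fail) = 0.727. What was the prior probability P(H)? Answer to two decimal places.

P(H) = 0.16

In odds form, posterior odds = prior odds × likelihood ratio, so prior odds = posterior odds ÷ LR.
Posterior odds = 0.727/(1−0.727) = 2.6630. LR = 0.56/0.04 = 14.0000.
Prior odds = 2.6630/14.0000 = 0.1902, so P(H) = 0.1902/(1+0.1902) ≈ 0.16.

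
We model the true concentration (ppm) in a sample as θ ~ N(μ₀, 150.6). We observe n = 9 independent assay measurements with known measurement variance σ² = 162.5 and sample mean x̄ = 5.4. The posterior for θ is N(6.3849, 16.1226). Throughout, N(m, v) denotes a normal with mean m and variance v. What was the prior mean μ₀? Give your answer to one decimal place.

μ₀ = 14.6

The posterior mean is a precision-weighted average: μ_n = (τ₀μ₀ + τ_data·x̄)/(τ₀+τ_data), with τ₀=1/σ₀² and τ_data=n/σ².
Here τ₀ = 1/150.6 = 0.006640 and τ_data = 9/162.5 = 0.055385, so τ_n = 0.062025.
Rearranging for μ₀: μ₀ = (μ_n·τ_n − τ_data·x̄)/τ₀ = (6.3849·0.062025 − 0.055385·5.4) / 0.006640 = 0.096944/0.006640 ≈ 14.6.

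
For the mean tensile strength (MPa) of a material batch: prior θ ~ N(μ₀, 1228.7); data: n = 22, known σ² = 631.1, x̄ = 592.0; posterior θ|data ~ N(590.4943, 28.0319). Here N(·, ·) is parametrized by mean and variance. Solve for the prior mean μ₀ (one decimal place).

μ₀ = 526.0

The posterior mean is a precision-weighted average: μ_n = (τ₀μ₀ + τ_data·x̄)/(τ₀+τ_data), with τ₀=1/σ₀² and τ_data=n/σ².
Here τ₀ = 1/1228.7 = 0.000814 and τ_data = 22/631.1 = 0.034860, so τ_n = 0.035674.
Rearranging for μ₀: μ₀ = (μ_n·τ_n − τ_data·x̄)/τ₀ = (590.4943·0.035674 − 0.034860·592.0) / 0.000814 = 0.428174/0.000814 ≈ 526.0.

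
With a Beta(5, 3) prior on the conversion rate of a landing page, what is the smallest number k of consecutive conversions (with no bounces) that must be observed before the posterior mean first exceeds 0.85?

After k conversions and 0 bounces the posterior is Beta(5+k, 3), with mean (5+k)/(5+3+k).
Set (5+k)/(8+k) > 0.85 and solve: k > (0.85·8 − 5)/(1 − 0.85) = 12.000.
The smallest integer exceeding 12.000 is 13.

k = 13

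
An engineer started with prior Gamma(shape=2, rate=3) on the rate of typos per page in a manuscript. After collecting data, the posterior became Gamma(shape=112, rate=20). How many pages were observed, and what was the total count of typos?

n = 17 pages with total 110 typos

Gamma–Poisson conjugacy: posterior shape = α + Σxᵢ, posterior rate = β + n.
Matching: Σxᵢ = 112 − 2 = 110 and n = 20 − 3 = 17.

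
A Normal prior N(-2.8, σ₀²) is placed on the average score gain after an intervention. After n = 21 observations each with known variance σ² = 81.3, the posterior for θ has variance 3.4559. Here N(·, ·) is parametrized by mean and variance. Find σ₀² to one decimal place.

σ₀² = 32.2

For the Normal–Normal model with known σ², precisions add: τ_n = τ₀ + n/σ².
So 1/σ₀² = 1/3.4559 − 21/81.3 = 0.289360 − 0.258303 = 0.031057.
Hence σ₀² = 1/0.031057 ≈ 32.2.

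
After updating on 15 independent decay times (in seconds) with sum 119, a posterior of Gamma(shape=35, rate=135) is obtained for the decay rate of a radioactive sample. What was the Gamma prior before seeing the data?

For an exponential likelihood with a Gamma(α, β) prior on the rate, n observations with total T give posterior Gamma(α+n, β+T).
So α = 35 − 15 = 20 and β = 135 − 119 = 16.

Gamma(shape=20, rate=16)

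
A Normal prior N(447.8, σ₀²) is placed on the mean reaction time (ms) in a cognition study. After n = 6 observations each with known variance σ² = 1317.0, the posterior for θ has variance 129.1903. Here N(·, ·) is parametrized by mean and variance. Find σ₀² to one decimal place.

For the Normal–Normal model with known σ², precisions add: τ_n = τ₀ + n/σ².
So 1/σ₀² = 1/129.1903 − 6/1317.0 = 0.007741 − 0.004556 = 0.003185.
Hence σ₀² = 1/0.003185 ≈ 314.0.

σ₀² = 314.0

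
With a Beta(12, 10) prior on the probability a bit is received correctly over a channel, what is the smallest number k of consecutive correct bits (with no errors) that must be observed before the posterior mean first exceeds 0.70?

After k correct bits and 0 errors the posterior is Beta(12+k, 10), with mean (12+k)/(12+10+k).
Set (12+k)/(22+k) > 0.70 and solve: k > (0.70·22 − 12)/(1 − 0.70) = 11.333.
The smallest integer exceeding 11.333 is 12.

k = 12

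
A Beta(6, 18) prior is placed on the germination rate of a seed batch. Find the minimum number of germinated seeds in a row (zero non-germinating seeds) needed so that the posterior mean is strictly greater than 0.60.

k = 22

After k germinated seeds and 0 non-germinating seeds the posterior is Beta(6+k, 18), with mean (6+k)/(6+18+k).
Set (6+k)/(24+k) > 0.60 and solve: k > (0.60·24 − 6)/(1 − 0.60) = 21.000.
The smallest integer exceeding 21.000 is 22, and checking k=22: (28)/(46) = 0.6087 > 0.60.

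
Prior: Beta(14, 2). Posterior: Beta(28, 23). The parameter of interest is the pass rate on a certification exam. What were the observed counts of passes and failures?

14 passes and 21 failures

Beta is conjugate to the binomial likelihood: posterior = Beta(α+s, β+f).
Match parameters: s=28−14=14, f=23−2=21.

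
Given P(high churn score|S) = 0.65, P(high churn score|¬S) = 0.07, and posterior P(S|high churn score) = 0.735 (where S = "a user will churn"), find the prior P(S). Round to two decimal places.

Bayes' rule in odds form gives O(S|E) = O(S)·[P(E|S)/P(E|¬S)], hence O(S) = O(S|E)/LR.
Posterior odds = 0.735/(1−0.735) = 2.7736. LR = 0.65/0.07 = 9.2857.
Prior odds = 2.7736/9.2857 = 0.2987, so P(S) = 0.2987/(1+0.2987) ≈ 0.23.

P(S) = 0.23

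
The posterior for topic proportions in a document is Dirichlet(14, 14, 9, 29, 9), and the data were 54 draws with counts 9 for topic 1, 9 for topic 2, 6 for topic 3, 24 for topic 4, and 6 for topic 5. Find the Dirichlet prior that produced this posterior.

Dirichlet(5, 5, 3, 5, 3)

For a Dirichlet(α) prior with multinomial counts c, the posterior is Dirichlet(α + c) componentwise.
Subtract each count from the matching posterior parameter: 14−9=5, 14−9=5, 9−6=3, 29−24=5, 9−6=3.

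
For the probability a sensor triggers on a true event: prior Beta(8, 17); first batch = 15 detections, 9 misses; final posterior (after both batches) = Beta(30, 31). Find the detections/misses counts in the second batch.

7 detections and 5 misses

Sequential conjugate updates are equivalent to a single update on the pooled data, so total successes = posterior α − prior α and total failures = posterior β − prior β.
Total across both batches: 30−8=22 detections, 31−17=14 misses.
Subtract the first batch: 22−15=7 detections and 14−9=5 misses.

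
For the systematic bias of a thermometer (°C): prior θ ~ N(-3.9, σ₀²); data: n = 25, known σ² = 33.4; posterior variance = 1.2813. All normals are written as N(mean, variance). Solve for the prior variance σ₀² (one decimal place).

For the Normal–Normal model with known σ², precisions add: τ_n = τ₀ + n/σ².
So 1/σ₀² = 1/1.2813 − 25/33.4 = 0.780457 − 0.748503 = 0.031954.
Hence σ₀² = 1/0.031954 ≈ 31.3.

σ₀² = 31.3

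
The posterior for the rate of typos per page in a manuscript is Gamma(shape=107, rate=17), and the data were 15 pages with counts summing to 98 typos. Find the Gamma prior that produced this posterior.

A Gamma(α, β) prior (rate parametrization) on a Poisson rate with n observations summing to S gives posterior Gamma(α+S, β+n).
So α = 107 − 98 = 9 and β = 17 − 15 = 2.

Gamma(shape=9, rate=2)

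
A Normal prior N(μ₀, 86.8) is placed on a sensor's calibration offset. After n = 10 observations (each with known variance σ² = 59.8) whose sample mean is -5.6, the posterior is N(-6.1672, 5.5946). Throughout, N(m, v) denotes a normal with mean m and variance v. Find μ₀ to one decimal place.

μ₀ = -14.4

With known observation variance, the Normal–Normal posterior has precision τ_n = τ₀ + n/σ² and mean μ_n = (τ₀μ₀ + (n/σ²)x̄)/τ_n.
Here τ₀ = 1/86.8 = 0.011521 and τ_data = 10/59.8 = 0.167224, so τ_n = 0.178745.
Rearranging for μ₀: μ₀ = (μ_n·τ_n − τ_data·x̄)/τ₀ = (-6.1672·0.178745 − 0.167224·-5.6) / 0.011521 = -0.165902/0.011521 ≈ -14.4.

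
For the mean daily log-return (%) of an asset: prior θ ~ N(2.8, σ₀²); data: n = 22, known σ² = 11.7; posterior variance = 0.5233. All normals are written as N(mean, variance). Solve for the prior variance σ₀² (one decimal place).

σ₀² = 32.7

For the Normal–Normal model with known σ², precisions add: τ_n = τ₀ + n/σ².
So 1/σ₀² = 1/0.5233 − 22/11.7 = 1.910950 − 1.880342 = 0.030608.
Hence σ₀² = 1/0.030608 ≈ 32.7.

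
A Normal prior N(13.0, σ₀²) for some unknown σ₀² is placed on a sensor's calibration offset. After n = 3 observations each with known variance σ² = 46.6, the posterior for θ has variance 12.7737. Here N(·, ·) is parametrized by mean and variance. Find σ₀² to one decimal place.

For the Normal–Normal model with known σ², precisions add: τ_n = τ₀ + n/σ².
So 1/σ₀² = 1/12.7737 − 3/46.6 = 0.078286 − 0.064378 = 0.013908.
Hence σ₀² = 1/0.013908 ≈ 71.9.

σ₀² = 71.9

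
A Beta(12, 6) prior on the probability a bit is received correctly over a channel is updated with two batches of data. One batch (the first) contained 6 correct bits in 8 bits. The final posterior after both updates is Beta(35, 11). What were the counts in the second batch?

17 correct bits and 3 errors

Sequential conjugate updates are equivalent to a single update on the pooled data, so total successes = posterior α − prior α and total failures = posterior β − prior β.
Total across both batches: 35−12=23 correct bits, 11−6=5 errors.
Subtract the first batch: 23−6=17 correct bits and 5−2=3 errors.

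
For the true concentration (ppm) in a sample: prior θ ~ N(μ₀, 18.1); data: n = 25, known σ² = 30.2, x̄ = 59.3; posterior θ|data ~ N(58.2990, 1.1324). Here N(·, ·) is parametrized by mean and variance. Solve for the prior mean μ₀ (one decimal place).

The posterior mean is a precision-weighted average: μ_n = (τ₀μ₀ + τ_data·x̄)/(τ₀+τ_data), with τ₀=1/σ₀² and τ_data=n/σ².
Here τ₀ = 1/18.1 = 0.055249 and τ_data = 25/30.2 = 0.827815, so τ_n = 0.883064.
Rearranging for μ₀: μ₀ = (μ_n·τ_n − τ_data·x̄)/τ₀ = (58.2990·0.883064 − 0.827815·59.3) / 0.055249 = 2.392319/0.055249 ≈ 43.3.

μ₀ = 43.3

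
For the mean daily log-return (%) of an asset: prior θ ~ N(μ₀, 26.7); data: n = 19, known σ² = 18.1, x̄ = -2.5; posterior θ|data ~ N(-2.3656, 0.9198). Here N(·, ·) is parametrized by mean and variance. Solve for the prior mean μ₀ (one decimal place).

The posterior mean is a precision-weighted average: μ_n = (τ₀μ₀ + τ_data·x̄)/(τ₀+τ_data), with τ₀=1/σ₀² and τ_data=n/σ².
Here τ₀ = 1/26.7 = 0.037453 and τ_data = 19/18.1 = 1.049724, so τ_n = 1.087177.
Rearranging for μ₀: μ₀ = (μ_n·τ_n − τ_data·x̄)/τ₀ = (-2.3656·1.087177 − 1.049724·-2.5) / 0.037453 = 0.052484/0.037453 ≈ 1.4.

μ₀ = 1.4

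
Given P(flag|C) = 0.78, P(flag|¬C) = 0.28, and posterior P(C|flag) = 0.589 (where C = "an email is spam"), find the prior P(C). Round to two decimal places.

P(C) = 0.34

In odds form, posterior odds = prior odds × likelihood ratio, so prior odds = posterior odds ÷ LR.
Posterior odds = 0.589/(1−0.589) = 1.4331. LR = 0.78/0.28 = 2.7857.
Prior odds = 1.4331/2.7857 = 0.5144, so P(C) = 0.5144/(1+0.5144) ≈ 0.34.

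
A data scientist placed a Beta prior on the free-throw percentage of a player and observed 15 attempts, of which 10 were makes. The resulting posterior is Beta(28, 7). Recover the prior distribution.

Under Beta–binomial conjugacy the posterior parameters are (α+s, β+f).
So α = 28 − 10 = 18 and β = 7 − 5 = 2.

Beta(18, 2)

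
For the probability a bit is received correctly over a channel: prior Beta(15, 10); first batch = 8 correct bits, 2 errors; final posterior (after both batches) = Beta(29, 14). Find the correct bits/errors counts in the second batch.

6 correct bits and 2 errors

Because Beta–binomial updating is additive in the counts, the combined data contributed (α_post−α_prior, β_post−β_prior) successes and failures.
Total across both batches: 29−15=14 correct bits, 14−10=4 errors.
Subtract the first batch: 14−8=6 correct bits and 4−2=2 errors.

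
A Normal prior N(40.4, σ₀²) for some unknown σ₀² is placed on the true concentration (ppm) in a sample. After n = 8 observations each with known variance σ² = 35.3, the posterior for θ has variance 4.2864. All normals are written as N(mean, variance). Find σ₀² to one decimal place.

For the Normal–Normal model with known σ², precisions add: τ_n = τ₀ + n/σ².
So 1/σ₀² = 1/4.2864 − 8/35.3 = 0.233296 − 0.226629 = 0.006667.
Hence σ₀² = 1/0.006667 ≈ 150.0.

σ₀² = 150.0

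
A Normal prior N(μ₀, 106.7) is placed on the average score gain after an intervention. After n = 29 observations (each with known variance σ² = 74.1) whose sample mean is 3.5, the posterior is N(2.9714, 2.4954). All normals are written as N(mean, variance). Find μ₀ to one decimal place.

The posterior mean is a precision-weighted average: μ_n = (τ₀μ₀ + τ_data·x̄)/(τ₀+τ_data), with τ₀=1/σ₀² and τ_data=n/σ².
Here τ₀ = 1/106.7 = 0.009372 and τ_data = 29/74.1 = 0.391363, so τ_n = 0.400735.
Rearranging for μ₀: μ₀ = (μ_n·τ_n − τ_data·x̄)/τ₀ = (2.9714·0.400735 − 0.391363·3.5) / 0.009372 = -0.179027/0.009372 ≈ -19.1.

μ₀ = -19.1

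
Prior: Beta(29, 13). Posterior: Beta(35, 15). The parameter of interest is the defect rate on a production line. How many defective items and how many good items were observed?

Under Beta–binomial conjugacy the posterior parameters are (α+s, β+f).
Match parameters: s=35−29=6, f=15−13=2.

6 defective items and 2 good items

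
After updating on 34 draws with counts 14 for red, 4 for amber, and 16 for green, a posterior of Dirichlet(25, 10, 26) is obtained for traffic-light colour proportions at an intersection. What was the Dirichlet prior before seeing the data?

For a Dirichlet(α) prior with multinomial counts c, the posterior is Dirichlet(α + c) componentwise.
Subtract each count from the matching posterior parameter: 25−14=11, 10−4=6, 26−16=10.

Dirichlet(11, 6, 10)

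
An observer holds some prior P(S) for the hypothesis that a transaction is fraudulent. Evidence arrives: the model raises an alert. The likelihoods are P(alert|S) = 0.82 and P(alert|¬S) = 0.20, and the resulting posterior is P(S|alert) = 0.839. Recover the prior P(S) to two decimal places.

Bayes' rule in odds form gives O(S|E) = O(S)·[P(E|S)/P(E|¬S)], hence O(S) = O(S|E)/LR.
Posterior odds = 0.839/(1−0.839) = 5.2112. LR = 0.82/0.20 = 4.1000.
Prior odds = 5.2112/4.1000 = 1.2710, so P(S) = 1.2710/(1+1.2710) ≈ 0.56.

P(S) = 0.56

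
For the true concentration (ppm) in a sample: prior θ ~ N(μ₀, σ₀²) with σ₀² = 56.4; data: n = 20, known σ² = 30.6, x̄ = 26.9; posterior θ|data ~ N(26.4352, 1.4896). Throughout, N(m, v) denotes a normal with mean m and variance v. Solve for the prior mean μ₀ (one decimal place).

With known observation variance, the Normal–Normal posterior has precision τ_n = τ₀ + n/σ² and mean μ_n = (τ₀μ₀ + (n/σ²)x̄)/τ_n.
Here τ₀ = 1/56.4 = 0.017730 and τ_data = 20/30.6 = 0.653595, so τ_n = 0.671325.
Rearranging for μ₀: μ₀ = (μ_n·τ_n − τ_data·x̄)/τ₀ = (26.4352·0.671325 − 0.653595·26.9) / 0.017730 = 0.164905/0.017730 ≈ 9.3.

μ₀ = 9.3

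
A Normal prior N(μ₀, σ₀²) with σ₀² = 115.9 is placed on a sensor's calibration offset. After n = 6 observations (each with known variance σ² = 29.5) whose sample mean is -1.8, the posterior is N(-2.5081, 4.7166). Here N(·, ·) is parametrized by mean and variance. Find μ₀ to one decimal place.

The posterior mean is a precision-weighted average: μ_n = (τ₀μ₀ + τ_data·x̄)/(τ₀+τ_data), with τ₀=1/σ₀² and τ_data=n/σ².
Here τ₀ = 1/115.9 = 0.008628 and τ_data = 6/29.5 = 0.203390, so τ_n = 0.212018.
Rearranging for μ₀: μ₀ = (μ_n·τ_n − τ_data·x̄)/τ₀ = (-2.5081·0.212018 − 0.203390·-1.8) / 0.008628 = -0.165660/0.008628 ≈ -19.2.

μ₀ = -19.2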